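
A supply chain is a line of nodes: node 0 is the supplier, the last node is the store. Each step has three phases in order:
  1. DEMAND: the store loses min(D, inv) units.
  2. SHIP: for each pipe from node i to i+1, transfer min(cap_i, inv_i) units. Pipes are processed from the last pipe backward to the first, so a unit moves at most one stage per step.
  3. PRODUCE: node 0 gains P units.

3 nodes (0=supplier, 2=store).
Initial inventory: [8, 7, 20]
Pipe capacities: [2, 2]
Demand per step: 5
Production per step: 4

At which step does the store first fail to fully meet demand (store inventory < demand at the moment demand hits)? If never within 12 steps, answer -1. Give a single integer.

Step 1: demand=5,sold=5 ship[1->2]=2 ship[0->1]=2 prod=4 -> [10 7 17]
Step 2: demand=5,sold=5 ship[1->2]=2 ship[0->1]=2 prod=4 -> [12 7 14]
Step 3: demand=5,sold=5 ship[1->2]=2 ship[0->1]=2 prod=4 -> [14 7 11]
Step 4: demand=5,sold=5 ship[1->2]=2 ship[0->1]=2 prod=4 -> [16 7 8]
Step 5: demand=5,sold=5 ship[1->2]=2 ship[0->1]=2 prod=4 -> [18 7 5]
Step 6: demand=5,sold=5 ship[1->2]=2 ship[0->1]=2 prod=4 -> [20 7 2]
Step 7: demand=5,sold=2 ship[1->2]=2 ship[0->1]=2 prod=4 -> [22 7 2]
Step 8: demand=5,sold=2 ship[1->2]=2 ship[0->1]=2 prod=4 -> [24 7 2]
Step 9: demand=5,sold=2 ship[1->2]=2 ship[0->1]=2 prod=4 -> [26 7 2]
Step 10: demand=5,sold=2 ship[1->2]=2 ship[0->1]=2 prod=4 -> [28 7 2]
Step 11: demand=5,sold=2 ship[1->2]=2 ship[0->1]=2 prod=4 -> [30 7 2]
Step 12: demand=5,sold=2 ship[1->2]=2 ship[0->1]=2 prod=4 -> [32 7 2]
First stockout at step 7

7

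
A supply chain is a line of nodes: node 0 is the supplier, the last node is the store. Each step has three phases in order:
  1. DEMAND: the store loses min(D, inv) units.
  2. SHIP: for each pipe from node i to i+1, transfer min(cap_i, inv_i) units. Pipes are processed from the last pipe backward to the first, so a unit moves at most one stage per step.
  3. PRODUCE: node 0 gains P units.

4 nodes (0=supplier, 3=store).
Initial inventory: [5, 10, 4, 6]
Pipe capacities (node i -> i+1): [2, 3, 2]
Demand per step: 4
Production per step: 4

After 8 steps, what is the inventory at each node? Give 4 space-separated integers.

Step 1: demand=4,sold=4 ship[2->3]=2 ship[1->2]=3 ship[0->1]=2 prod=4 -> inv=[7 9 5 4]
Step 2: demand=4,sold=4 ship[2->3]=2 ship[1->2]=3 ship[0->1]=2 prod=4 -> inv=[9 8 6 2]
Step 3: demand=4,sold=2 ship[2->3]=2 ship[1->2]=3 ship[0->1]=2 prod=4 -> inv=[11 7 7 2]
Step 4: demand=4,sold=2 ship[2->3]=2 ship[1->2]=3 ship[0->1]=2 prod=4 -> inv=[13 6 8 2]
Step 5: demand=4,sold=2 ship[2->3]=2 ship[1->2]=3 ship[0->1]=2 prod=4 -> inv=[15 5 9 2]
Step 6: demand=4,sold=2 ship[2->3]=2 ship[1->2]=3 ship[0->1]=2 prod=4 -> inv=[17 4 10 2]
Step 7: demand=4,sold=2 ship[2->3]=2 ship[1->2]=3 ship[0->1]=2 prod=4 -> inv=[19 3 11 2]
Step 8: demand=4,sold=2 ship[2->3]=2 ship[1->2]=3 ship[0->1]=2 prod=4 -> inv=[21 2 12 2]

21 2 12 2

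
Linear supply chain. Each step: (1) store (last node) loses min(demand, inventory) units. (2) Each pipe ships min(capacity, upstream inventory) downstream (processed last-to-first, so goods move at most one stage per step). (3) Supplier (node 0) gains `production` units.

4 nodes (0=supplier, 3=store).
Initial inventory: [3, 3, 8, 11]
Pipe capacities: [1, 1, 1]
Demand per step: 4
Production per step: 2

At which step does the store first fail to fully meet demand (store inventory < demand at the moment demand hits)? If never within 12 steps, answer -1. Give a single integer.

Step 1: demand=4,sold=4 ship[2->3]=1 ship[1->2]=1 ship[0->1]=1 prod=2 -> [4 3 8 8]
Step 2: demand=4,sold=4 ship[2->3]=1 ship[1->2]=1 ship[0->1]=1 prod=2 -> [5 3 8 5]
Step 3: demand=4,sold=4 ship[2->3]=1 ship[1->2]=1 ship[0->1]=1 prod=2 -> [6 3 8 2]
Step 4: demand=4,sold=2 ship[2->3]=1 ship[1->2]=1 ship[0->1]=1 prod=2 -> [7 3 8 1]
Step 5: demand=4,sold=1 ship[2->3]=1 ship[1->2]=1 ship[0->1]=1 prod=2 -> [8 3 8 1]
Step 6: demand=4,sold=1 ship[2->3]=1 ship[1->2]=1 ship[0->1]=1 prod=2 -> [9 3 8 1]
Step 7: demand=4,sold=1 ship[2->3]=1 ship[1->2]=1 ship[0->1]=1 prod=2 -> [10 3 8 1]
Step 8: demand=4,sold=1 ship[2->3]=1 ship[1->2]=1 ship[0->1]=1 prod=2 -> [11 3 8 1]
Step 9: demand=4,sold=1 ship[2->3]=1 ship[1->2]=1 ship[0->1]=1 prod=2 -> [12 3 8 1]
Step 10: demand=4,sold=1 ship[2->3]=1 ship[1->2]=1 ship[0->1]=1 prod=2 -> [13 3 8 1]
Step 11: demand=4,sold=1 ship[2->3]=1 ship[1->2]=1 ship[0->1]=1 prod=2 -> [14 3 8 1]
Step 12: demand=4,sold=1 ship[2->3]=1 ship[1->2]=1 ship[0->1]=1 prod=2 -> [15 3 8 1]
First stockout at step 4

4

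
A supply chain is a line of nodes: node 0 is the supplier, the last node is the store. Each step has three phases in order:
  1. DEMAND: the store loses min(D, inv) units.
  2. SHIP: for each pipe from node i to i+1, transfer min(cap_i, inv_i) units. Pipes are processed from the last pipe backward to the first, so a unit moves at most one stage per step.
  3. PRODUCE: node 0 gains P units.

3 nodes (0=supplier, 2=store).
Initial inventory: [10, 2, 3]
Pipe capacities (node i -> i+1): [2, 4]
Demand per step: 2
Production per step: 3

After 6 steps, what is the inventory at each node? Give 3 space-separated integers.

Step 1: demand=2,sold=2 ship[1->2]=2 ship[0->1]=2 prod=3 -> inv=[11 2 3]
Step 2: demand=2,sold=2 ship[1->2]=2 ship[0->1]=2 prod=3 -> inv=[12 2 3]
Step 3: demand=2,sold=2 ship[1->2]=2 ship[0->1]=2 prod=3 -> inv=[13 2 3]
Step 4: demand=2,sold=2 ship[1->2]=2 ship[0->1]=2 prod=3 -> inv=[14 2 3]
Step 5: demand=2,sold=2 ship[1->2]=2 ship[0->1]=2 prod=3 -> inv=[15 2 3]
Step 6: demand=2,sold=2 ship[1->2]=2 ship[0->1]=2 prod=3 -> inv=[16 2 3]

16 2 3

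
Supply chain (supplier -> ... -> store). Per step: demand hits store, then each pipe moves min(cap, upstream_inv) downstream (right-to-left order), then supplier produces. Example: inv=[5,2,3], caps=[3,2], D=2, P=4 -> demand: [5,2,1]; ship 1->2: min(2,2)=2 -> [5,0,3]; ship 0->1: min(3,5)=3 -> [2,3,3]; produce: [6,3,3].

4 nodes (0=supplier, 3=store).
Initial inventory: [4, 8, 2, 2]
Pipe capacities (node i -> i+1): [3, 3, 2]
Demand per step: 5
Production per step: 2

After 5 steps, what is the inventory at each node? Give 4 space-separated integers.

Step 1: demand=5,sold=2 ship[2->3]=2 ship[1->2]=3 ship[0->1]=3 prod=2 -> inv=[3 8 3 2]
Step 2: demand=5,sold=2 ship[2->3]=2 ship[1->2]=3 ship[0->1]=3 prod=2 -> inv=[2 8 4 2]
Step 3: demand=5,sold=2 ship[2->3]=2 ship[1->2]=3 ship[0->1]=2 prod=2 -> inv=[2 7 5 2]
Step 4: demand=5,sold=2 ship[2->3]=2 ship[1->2]=3 ship[0->1]=2 prod=2 -> inv=[2 6 6 2]
Step 5: demand=5,sold=2 ship[2->3]=2 ship[1->2]=3 ship[0->1]=2 prod=2 -> inv=[2 5 7 2]

2 5 7 2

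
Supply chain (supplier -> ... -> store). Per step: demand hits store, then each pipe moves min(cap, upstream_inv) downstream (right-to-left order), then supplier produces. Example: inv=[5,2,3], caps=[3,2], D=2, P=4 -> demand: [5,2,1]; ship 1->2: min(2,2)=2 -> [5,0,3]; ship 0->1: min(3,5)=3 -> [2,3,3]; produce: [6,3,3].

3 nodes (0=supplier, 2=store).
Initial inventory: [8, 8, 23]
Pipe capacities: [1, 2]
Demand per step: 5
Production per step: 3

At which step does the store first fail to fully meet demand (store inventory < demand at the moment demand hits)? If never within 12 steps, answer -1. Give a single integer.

Step 1: demand=5,sold=5 ship[1->2]=2 ship[0->1]=1 prod=3 -> [10 7 20]
Step 2: demand=5,sold=5 ship[1->2]=2 ship[0->1]=1 prod=3 -> [12 6 17]
Step 3: demand=5,sold=5 ship[1->2]=2 ship[0->1]=1 prod=3 -> [14 5 14]
Step 4: demand=5,sold=5 ship[1->2]=2 ship[0->1]=1 prod=3 -> [16 4 11]
Step 5: demand=5,sold=5 ship[1->2]=2 ship[0->1]=1 prod=3 -> [18 3 8]
Step 6: demand=5,sold=5 ship[1->2]=2 ship[0->1]=1 prod=3 -> [20 2 5]
Step 7: demand=5,sold=5 ship[1->2]=2 ship[0->1]=1 prod=3 -> [22 1 2]
Step 8: demand=5,sold=2 ship[1->2]=1 ship[0->1]=1 prod=3 -> [24 1 1]
Step 9: demand=5,sold=1 ship[1->2]=1 ship[0->1]=1 prod=3 -> [26 1 1]
Step 10: demand=5,sold=1 ship[1->2]=1 ship[0->1]=1 prod=3 -> [28 1 1]
Step 11: demand=5,sold=1 ship[1->2]=1 ship[0->1]=1 prod=3 -> [30 1 1]
Step 12: demand=5,sold=1 ship[1->2]=1 ship[0->1]=1 prod=3 -> [32 1 1]
First stockout at step 8

8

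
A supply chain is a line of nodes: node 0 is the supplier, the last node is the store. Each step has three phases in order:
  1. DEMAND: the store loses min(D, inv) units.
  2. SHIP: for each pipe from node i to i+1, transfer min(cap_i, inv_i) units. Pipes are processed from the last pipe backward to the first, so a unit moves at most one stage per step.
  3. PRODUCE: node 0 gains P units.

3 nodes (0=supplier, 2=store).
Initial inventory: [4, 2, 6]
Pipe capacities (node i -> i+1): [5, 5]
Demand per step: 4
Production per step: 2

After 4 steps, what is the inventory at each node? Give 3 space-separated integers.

Step 1: demand=4,sold=4 ship[1->2]=2 ship[0->1]=4 prod=2 -> inv=[2 4 4]
Step 2: demand=4,sold=4 ship[1->2]=4 ship[0->1]=2 prod=2 -> inv=[2 2 4]
Step 3: demand=4,sold=4 ship[1->2]=2 ship[0->1]=2 prod=2 -> inv=[2 2 2]
Step 4: demand=4,sold=2 ship[1->2]=2 ship[0->1]=2 prod=2 -> inv=[2 2 2]

2 2 2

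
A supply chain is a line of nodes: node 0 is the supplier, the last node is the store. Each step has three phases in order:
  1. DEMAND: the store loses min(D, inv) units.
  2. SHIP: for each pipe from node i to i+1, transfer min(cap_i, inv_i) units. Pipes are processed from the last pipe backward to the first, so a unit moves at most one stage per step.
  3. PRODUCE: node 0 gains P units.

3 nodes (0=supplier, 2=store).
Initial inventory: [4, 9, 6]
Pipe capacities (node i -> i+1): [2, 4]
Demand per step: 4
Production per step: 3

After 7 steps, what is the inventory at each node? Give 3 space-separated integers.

Step 1: demand=4,sold=4 ship[1->2]=4 ship[0->1]=2 prod=3 -> inv=[5 7 6]
Step 2: demand=4,sold=4 ship[1->2]=4 ship[0->1]=2 prod=3 -> inv=[6 5 6]
Step 3: demand=4,sold=4 ship[1->2]=4 ship[0->1]=2 prod=3 -> inv=[7 3 6]
Step 4: demand=4,sold=4 ship[1->2]=3 ship[0->1]=2 prod=3 -> inv=[8 2 5]
Step 5: demand=4,sold=4 ship[1->2]=2 ship[0->1]=2 prod=3 -> inv=[9 2 3]
Step 6: demand=4,sold=3 ship[1->2]=2 ship[0->1]=2 prod=3 -> inv=[10 2 2]
Step 7: demand=4,sold=2 ship[1->2]=2 ship[0->1]=2 prod=3 -> inv=[11 2 2]

11 2 2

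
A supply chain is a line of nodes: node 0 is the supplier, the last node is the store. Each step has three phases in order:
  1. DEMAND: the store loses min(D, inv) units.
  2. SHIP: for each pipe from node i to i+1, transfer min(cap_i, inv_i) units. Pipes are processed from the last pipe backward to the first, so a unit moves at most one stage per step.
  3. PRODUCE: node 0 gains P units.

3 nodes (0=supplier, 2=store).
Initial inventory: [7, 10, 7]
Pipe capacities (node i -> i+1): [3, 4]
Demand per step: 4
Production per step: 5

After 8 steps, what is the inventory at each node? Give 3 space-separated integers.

Step 1: demand=4,sold=4 ship[1->2]=4 ship[0->1]=3 prod=5 -> inv=[9 9 7]
Step 2: demand=4,sold=4 ship[1->2]=4 ship[0->1]=3 prod=5 -> inv=[11 8 7]
Step 3: demand=4,sold=4 ship[1->2]=4 ship[0->1]=3 prod=5 -> inv=[13 7 7]
Step 4: demand=4,sold=4 ship[1->2]=4 ship[0->1]=3 prod=5 -> inv=[15 6 7]
Step 5: demand=4,sold=4 ship[1->2]=4 ship[0->1]=3 prod=5 -> inv=[17 5 7]
Step 6: demand=4,sold=4 ship[1->2]=4 ship[0->1]=3 prod=5 -> inv=[19 4 7]
Step 7: demand=4,sold=4 ship[1->2]=4 ship[0->1]=3 prod=5 -> inv=[21 3 7]
Step 8: demand=4,sold=4 ship[1->2]=3 ship[0->1]=3 prod=5 -> inv=[23 3 6]

23 3 6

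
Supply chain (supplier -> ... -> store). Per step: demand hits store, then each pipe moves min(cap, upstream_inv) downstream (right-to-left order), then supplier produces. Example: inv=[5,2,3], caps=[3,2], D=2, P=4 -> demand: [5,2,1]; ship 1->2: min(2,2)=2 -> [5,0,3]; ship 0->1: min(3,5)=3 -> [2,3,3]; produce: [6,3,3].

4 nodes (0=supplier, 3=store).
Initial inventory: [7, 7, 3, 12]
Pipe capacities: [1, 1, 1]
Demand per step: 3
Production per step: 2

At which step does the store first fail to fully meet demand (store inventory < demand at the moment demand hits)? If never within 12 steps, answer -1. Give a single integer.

Step 1: demand=3,sold=3 ship[2->3]=1 ship[1->2]=1 ship[0->1]=1 prod=2 -> [8 7 3 10]
Step 2: demand=3,sold=3 ship[2->3]=1 ship[1->2]=1 ship[0->1]=1 prod=2 -> [9 7 3 8]
Step 3: demand=3,sold=3 ship[2->3]=1 ship[1->2]=1 ship[0->1]=1 prod=2 -> [10 7 3 6]
Step 4: demand=3,sold=3 ship[2->3]=1 ship[1->2]=1 ship[0->1]=1 prod=2 -> [11 7 3 4]
Step 5: demand=3,sold=3 ship[2->3]=1 ship[1->2]=1 ship[0->1]=1 prod=2 -> [12 7 3 2]
Step 6: demand=3,sold=2 ship[2->3]=1 ship[1->2]=1 ship[0->1]=1 prod=2 -> [13 7 3 1]
Step 7: demand=3,sold=1 ship[2->3]=1 ship[1->2]=1 ship[0->1]=1 prod=2 -> [14 7 3 1]
Step 8: demand=3,sold=1 ship[2->3]=1 ship[1->2]=1 ship[0->1]=1 prod=2 -> [15 7 3 1]
Step 9: demand=3,sold=1 ship[2->3]=1 ship[1->2]=1 ship[0->1]=1 prod=2 -> [16 7 3 1]
Step 10: demand=3,sold=1 ship[2->3]=1 ship[1->2]=1 ship[0->1]=1 prod=2 -> [17 7 3 1]
Step 11: demand=3,sold=1 ship[2->3]=1 ship[1->2]=1 ship[0->1]=1 prod=2 -> [18 7 3 1]
Step 12: demand=3,sold=1 ship[2->3]=1 ship[1->2]=1 ship[0->1]=1 prod=2 -> [19 7 3 1]
First stockout at step 6

6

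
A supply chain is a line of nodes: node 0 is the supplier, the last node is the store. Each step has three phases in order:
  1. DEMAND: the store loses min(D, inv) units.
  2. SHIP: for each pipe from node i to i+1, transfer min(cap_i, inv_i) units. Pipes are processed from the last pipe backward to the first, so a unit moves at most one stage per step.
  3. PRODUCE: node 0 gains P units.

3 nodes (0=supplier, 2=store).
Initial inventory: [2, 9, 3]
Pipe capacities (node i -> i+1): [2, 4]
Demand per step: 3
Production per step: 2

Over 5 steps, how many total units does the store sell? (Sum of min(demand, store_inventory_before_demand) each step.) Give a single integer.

Step 1: sold=3 (running total=3) -> [2 7 4]
Step 2: sold=3 (running total=6) -> [2 5 5]
Step 3: sold=3 (running total=9) -> [2 3 6]
Step 4: sold=3 (running total=12) -> [2 2 6]
Step 5: sold=3 (running total=15) -> [2 2 5]

Answer: 15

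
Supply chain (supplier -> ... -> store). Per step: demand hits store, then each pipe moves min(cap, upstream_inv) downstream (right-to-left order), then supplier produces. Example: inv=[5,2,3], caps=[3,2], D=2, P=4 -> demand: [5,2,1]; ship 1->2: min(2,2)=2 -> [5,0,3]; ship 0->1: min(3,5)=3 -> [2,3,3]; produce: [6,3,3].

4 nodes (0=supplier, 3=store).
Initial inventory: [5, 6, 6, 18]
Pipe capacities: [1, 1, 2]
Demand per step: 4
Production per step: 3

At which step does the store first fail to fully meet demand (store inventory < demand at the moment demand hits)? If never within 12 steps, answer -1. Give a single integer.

Step 1: demand=4,sold=4 ship[2->3]=2 ship[1->2]=1 ship[0->1]=1 prod=3 -> [7 6 5 16]
Step 2: demand=4,sold=4 ship[2->3]=2 ship[1->2]=1 ship[0->1]=1 prod=3 -> [9 6 4 14]
Step 3: demand=4,sold=4 ship[2->3]=2 ship[1->2]=1 ship[0->1]=1 prod=3 -> [11 6 3 12]
Step 4: demand=4,sold=4 ship[2->3]=2 ship[1->2]=1 ship[0->1]=1 prod=3 -> [13 6 2 10]
Step 5: demand=4,sold=4 ship[2->3]=2 ship[1->2]=1 ship[0->1]=1 prod=3 -> [15 6 1 8]
Step 6: demand=4,sold=4 ship[2->3]=1 ship[1->2]=1 ship[0->1]=1 prod=3 -> [17 6 1 5]
Step 7: demand=4,sold=4 ship[2->3]=1 ship[1->2]=1 ship[0->1]=1 prod=3 -> [19 6 1 2]
Step 8: demand=4,sold=2 ship[2->3]=1 ship[1->2]=1 ship[0->1]=1 prod=3 -> [21 6 1 1]
Step 9: demand=4,sold=1 ship[2->3]=1 ship[1->2]=1 ship[0->1]=1 prod=3 -> [23 6 1 1]
Step 10: demand=4,sold=1 ship[2->3]=1 ship[1->2]=1 ship[0->1]=1 prod=3 -> [25 6 1 1]
Step 11: demand=4,sold=1 ship[2->3]=1 ship[1->2]=1 ship[0->1]=1 prod=3 -> [27 6 1 1]
Step 12: demand=4,sold=1 ship[2->3]=1 ship[1->2]=1 ship[0->1]=1 prod=3 -> [29 6 1 1]
First stockout at step 8

8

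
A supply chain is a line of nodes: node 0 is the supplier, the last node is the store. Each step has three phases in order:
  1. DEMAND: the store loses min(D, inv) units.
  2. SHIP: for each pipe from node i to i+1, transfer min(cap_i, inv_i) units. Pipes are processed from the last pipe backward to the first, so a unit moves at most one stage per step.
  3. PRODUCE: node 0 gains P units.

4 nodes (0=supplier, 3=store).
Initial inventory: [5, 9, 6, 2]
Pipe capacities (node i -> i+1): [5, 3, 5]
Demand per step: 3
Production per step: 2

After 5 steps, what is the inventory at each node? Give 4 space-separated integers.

Step 1: demand=3,sold=2 ship[2->3]=5 ship[1->2]=3 ship[0->1]=5 prod=2 -> inv=[2 11 4 5]
Step 2: demand=3,sold=3 ship[2->3]=4 ship[1->2]=3 ship[0->1]=2 prod=2 -> inv=[2 10 3 6]
Step 3: demand=3,sold=3 ship[2->3]=3 ship[1->2]=3 ship[0->1]=2 prod=2 -> inv=[2 9 3 6]
Step 4: demand=3,sold=3 ship[2->3]=3 ship[1->2]=3 ship[0->1]=2 prod=2 -> inv=[2 8 3 6]
Step 5: demand=3,sold=3 ship[2->3]=3 ship[1->2]=3 ship[0->1]=2 prod=2 -> inv=[2 7 3 6]

2 7 3 6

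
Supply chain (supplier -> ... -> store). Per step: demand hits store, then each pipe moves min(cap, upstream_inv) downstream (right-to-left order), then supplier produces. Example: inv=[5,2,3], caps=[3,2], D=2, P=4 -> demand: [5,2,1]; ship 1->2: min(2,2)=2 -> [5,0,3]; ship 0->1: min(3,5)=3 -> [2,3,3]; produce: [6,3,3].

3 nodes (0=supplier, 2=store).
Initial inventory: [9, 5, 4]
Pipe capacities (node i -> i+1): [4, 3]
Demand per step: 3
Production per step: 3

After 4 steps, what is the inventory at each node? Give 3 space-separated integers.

Step 1: demand=3,sold=3 ship[1->2]=3 ship[0->1]=4 prod=3 -> inv=[8 6 4]
Step 2: demand=3,sold=3 ship[1->2]=3 ship[0->1]=4 prod=3 -> inv=[7 7 4]
Step 3: demand=3,sold=3 ship[1->2]=3 ship[0->1]=4 prod=3 -> inv=[6 8 4]
Step 4: demand=3,sold=3 ship[1->2]=3 ship[0->1]=4 prod=3 -> inv=[5 9 4]

5 9 4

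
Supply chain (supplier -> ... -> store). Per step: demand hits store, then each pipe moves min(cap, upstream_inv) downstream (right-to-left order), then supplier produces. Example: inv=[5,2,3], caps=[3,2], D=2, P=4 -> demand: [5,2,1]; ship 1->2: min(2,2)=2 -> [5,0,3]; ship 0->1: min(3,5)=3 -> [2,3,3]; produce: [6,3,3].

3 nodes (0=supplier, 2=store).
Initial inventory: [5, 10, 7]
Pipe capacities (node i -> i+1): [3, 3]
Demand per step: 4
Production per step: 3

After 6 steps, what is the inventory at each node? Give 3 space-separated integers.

Step 1: demand=4,sold=4 ship[1->2]=3 ship[0->1]=3 prod=3 -> inv=[5 10 6]
Step 2: demand=4,sold=4 ship[1->2]=3 ship[0->1]=3 prod=3 -> inv=[5 10 5]
Step 3: demand=4,sold=4 ship[1->2]=3 ship[0->1]=3 prod=3 -> inv=[5 10 4]
Step 4: demand=4,sold=4 ship[1->2]=3 ship[0->1]=3 prod=3 -> inv=[5 10 3]
Step 5: demand=4,sold=3 ship[1->2]=3 ship[0->1]=3 prod=3 -> inv=[5 10 3]
Step 6: demand=4,sold=3 ship[1->2]=3 ship[0->1]=3 prod=3 -> inv=[5 10 3]

5 10 3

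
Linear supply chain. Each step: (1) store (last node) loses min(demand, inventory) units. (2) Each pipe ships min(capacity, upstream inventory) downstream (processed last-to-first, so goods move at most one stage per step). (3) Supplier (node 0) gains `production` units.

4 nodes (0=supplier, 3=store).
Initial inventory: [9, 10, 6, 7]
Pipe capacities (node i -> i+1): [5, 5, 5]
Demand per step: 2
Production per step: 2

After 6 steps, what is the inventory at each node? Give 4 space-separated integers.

Step 1: demand=2,sold=2 ship[2->3]=5 ship[1->2]=5 ship[0->1]=5 prod=2 -> inv=[6 10 6 10]
Step 2: demand=2,sold=2 ship[2->3]=5 ship[1->2]=5 ship[0->1]=5 prod=2 -> inv=[3 10 6 13]
Step 3: demand=2,sold=2 ship[2->3]=5 ship[1->2]=5 ship[0->1]=3 prod=2 -> inv=[2 8 6 16]
Step 4: demand=2,sold=2 ship[2->3]=5 ship[1->2]=5 ship[0->1]=2 prod=2 -> inv=[2 5 6 19]
Step 5: demand=2,sold=2 ship[2->3]=5 ship[1->2]=5 ship[0->1]=2 prod=2 -> inv=[2 2 6 22]
Step 6: demand=2,sold=2 ship[2->3]=5 ship[1->2]=2 ship[0->1]=2 prod=2 -> inv=[2 2 3 25]

2 2 3 25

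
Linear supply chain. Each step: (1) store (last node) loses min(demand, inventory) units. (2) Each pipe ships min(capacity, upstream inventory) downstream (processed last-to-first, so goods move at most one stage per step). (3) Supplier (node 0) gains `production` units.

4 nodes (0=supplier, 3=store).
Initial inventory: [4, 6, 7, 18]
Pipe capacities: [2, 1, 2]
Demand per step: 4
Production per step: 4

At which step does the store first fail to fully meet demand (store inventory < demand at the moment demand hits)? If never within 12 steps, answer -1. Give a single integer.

Step 1: demand=4,sold=4 ship[2->3]=2 ship[1->2]=1 ship[0->1]=2 prod=4 -> [6 7 6 16]
Step 2: demand=4,sold=4 ship[2->3]=2 ship[1->2]=1 ship[0->1]=2 prod=4 -> [8 8 5 14]
Step 3: demand=4,sold=4 ship[2->3]=2 ship[1->2]=1 ship[0->1]=2 prod=4 -> [10 9 4 12]
Step 4: demand=4,sold=4 ship[2->3]=2 ship[1->2]=1 ship[0->1]=2 prod=4 -> [12 10 3 10]
Step 5: demand=4,sold=4 ship[2->3]=2 ship[1->2]=1 ship[0->1]=2 prod=4 -> [14 11 2 8]
Step 6: demand=4,sold=4 ship[2->3]=2 ship[1->2]=1 ship[0->1]=2 prod=4 -> [16 12 1 6]
Step 7: demand=4,sold=4 ship[2->3]=1 ship[1->2]=1 ship[0->1]=2 prod=4 -> [18 13 1 3]
Step 8: demand=4,sold=3 ship[2->3]=1 ship[1->2]=1 ship[0->1]=2 prod=4 -> [20 14 1 1]
Step 9: demand=4,sold=1 ship[2->3]=1 ship[1->2]=1 ship[0->1]=2 prod=4 -> [22 15 1 1]
Step 10: demand=4,sold=1 ship[2->3]=1 ship[1->2]=1 ship[0->1]=2 prod=4 -> [24 16 1 1]
Step 11: demand=4,sold=1 ship[2->3]=1 ship[1->2]=1 ship[0->1]=2 prod=4 -> [26 17 1 1]
Step 12: demand=4,sold=1 ship[2->3]=1 ship[1->2]=1 ship[0->1]=2 prod=4 -> [28 18 1 1]
First stockout at step 8

8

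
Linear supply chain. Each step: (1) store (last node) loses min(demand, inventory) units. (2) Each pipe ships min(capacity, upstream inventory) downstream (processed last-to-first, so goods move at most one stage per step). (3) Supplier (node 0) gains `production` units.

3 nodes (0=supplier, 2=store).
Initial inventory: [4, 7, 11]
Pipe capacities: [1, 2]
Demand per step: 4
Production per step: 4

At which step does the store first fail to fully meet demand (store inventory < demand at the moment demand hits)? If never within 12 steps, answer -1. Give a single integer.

Step 1: demand=4,sold=4 ship[1->2]=2 ship[0->1]=1 prod=4 -> [7 6 9]
Step 2: demand=4,sold=4 ship[1->2]=2 ship[0->1]=1 prod=4 -> [10 5 7]
Step 3: demand=4,sold=4 ship[1->2]=2 ship[0->1]=1 prod=4 -> [13 4 5]
Step 4: demand=4,sold=4 ship[1->2]=2 ship[0->1]=1 prod=4 -> [16 3 3]
Step 5: demand=4,sold=3 ship[1->2]=2 ship[0->1]=1 prod=4 -> [19 2 2]
Step 6: demand=4,sold=2 ship[1->2]=2 ship[0->1]=1 prod=4 -> [22 1 2]
Step 7: demand=4,sold=2 ship[1->2]=1 ship[0->1]=1 prod=4 -> [25 1 1]
Step 8: demand=4,sold=1 ship[1->2]=1 ship[0->1]=1 prod=4 -> [28 1 1]
Step 9: demand=4,sold=1 ship[1->2]=1 ship[0->1]=1 prod=4 -> [31 1 1]
Step 10: demand=4,sold=1 ship[1->2]=1 ship[0->1]=1 prod=4 -> [34 1 1]
Step 11: demand=4,sold=1 ship[1->2]=1 ship[0->1]=1 prod=4 -> [37 1 1]
Step 12: demand=4,sold=1 ship[1->2]=1 ship[0->1]=1 prod=4 -> [40 1 1]
First stockout at step 5

5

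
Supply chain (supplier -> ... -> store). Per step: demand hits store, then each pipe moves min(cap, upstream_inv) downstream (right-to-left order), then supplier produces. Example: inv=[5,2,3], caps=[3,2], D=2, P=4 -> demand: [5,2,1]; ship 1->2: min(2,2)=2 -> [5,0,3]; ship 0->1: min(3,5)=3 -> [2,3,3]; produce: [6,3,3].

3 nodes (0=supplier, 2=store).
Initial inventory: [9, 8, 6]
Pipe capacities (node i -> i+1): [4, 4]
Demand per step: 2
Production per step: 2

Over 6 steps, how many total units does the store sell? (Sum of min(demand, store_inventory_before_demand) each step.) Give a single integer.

Answer: 12

Derivation:
Step 1: sold=2 (running total=2) -> [7 8 8]
Step 2: sold=2 (running total=4) -> [5 8 10]
Step 3: sold=2 (running total=6) -> [3 8 12]
Step 4: sold=2 (running total=8) -> [2 7 14]
Step 5: sold=2 (running total=10) -> [2 5 16]
Step 6: sold=2 (running total=12) -> [2 3 18]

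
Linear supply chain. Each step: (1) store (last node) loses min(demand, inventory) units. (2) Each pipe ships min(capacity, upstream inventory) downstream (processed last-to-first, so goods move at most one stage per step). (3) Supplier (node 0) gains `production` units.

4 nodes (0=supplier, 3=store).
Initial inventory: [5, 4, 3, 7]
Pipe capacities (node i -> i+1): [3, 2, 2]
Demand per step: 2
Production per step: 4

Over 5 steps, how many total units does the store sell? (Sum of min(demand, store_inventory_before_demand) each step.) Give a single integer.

Answer: 10

Derivation:
Step 1: sold=2 (running total=2) -> [6 5 3 7]
Step 2: sold=2 (running total=4) -> [7 6 3 7]
Step 3: sold=2 (running total=6) -> [8 7 3 7]
Step 4: sold=2 (running total=8) -> [9 8 3 7]
Step 5: sold=2 (running total=10) -> [10 9 3 7]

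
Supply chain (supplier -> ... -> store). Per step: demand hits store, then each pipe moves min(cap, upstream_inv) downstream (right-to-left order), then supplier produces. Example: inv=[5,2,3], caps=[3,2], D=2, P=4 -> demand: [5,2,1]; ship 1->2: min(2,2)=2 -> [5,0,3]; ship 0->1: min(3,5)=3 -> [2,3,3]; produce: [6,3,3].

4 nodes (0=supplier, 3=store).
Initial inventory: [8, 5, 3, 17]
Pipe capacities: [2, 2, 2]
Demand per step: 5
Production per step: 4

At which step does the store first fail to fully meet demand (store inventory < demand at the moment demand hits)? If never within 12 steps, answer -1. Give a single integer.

Step 1: demand=5,sold=5 ship[2->3]=2 ship[1->2]=2 ship[0->1]=2 prod=4 -> [10 5 3 14]
Step 2: demand=5,sold=5 ship[2->3]=2 ship[1->2]=2 ship[0->1]=2 prod=4 -> [12 5 3 11]
Step 3: demand=5,sold=5 ship[2->3]=2 ship[1->2]=2 ship[0->1]=2 prod=4 -> [14 5 3 8]
Step 4: demand=5,sold=5 ship[2->3]=2 ship[1->2]=2 ship[0->1]=2 prod=4 -> [16 5 3 5]
Step 5: demand=5,sold=5 ship[2->3]=2 ship[1->2]=2 ship[0->1]=2 prod=4 -> [18 5 3 2]
Step 6: demand=5,sold=2 ship[2->3]=2 ship[1->2]=2 ship[0->1]=2 prod=4 -> [20 5 3 2]
Step 7: demand=5,sold=2 ship[2->3]=2 ship[1->2]=2 ship[0->1]=2 prod=4 -> [22 5 3 2]
Step 8: demand=5,sold=2 ship[2->3]=2 ship[1->2]=2 ship[0->1]=2 prod=4 -> [24 5 3 2]
Step 9: demand=5,sold=2 ship[2->3]=2 ship[1->2]=2 ship[0->1]=2 prod=4 -> [26 5 3 2]
Step 10: demand=5,sold=2 ship[2->3]=2 ship[1->2]=2 ship[0->1]=2 prod=4 -> [28 5 3 2]
Step 11: demand=5,sold=2 ship[2->3]=2 ship[1->2]=2 ship[0->1]=2 prod=4 -> [30 5 3 2]
Step 12: demand=5,sold=2 ship[2->3]=2 ship[1->2]=2 ship[0->1]=2 prod=4 -> [32 5 3 2]
First stockout at step 6

6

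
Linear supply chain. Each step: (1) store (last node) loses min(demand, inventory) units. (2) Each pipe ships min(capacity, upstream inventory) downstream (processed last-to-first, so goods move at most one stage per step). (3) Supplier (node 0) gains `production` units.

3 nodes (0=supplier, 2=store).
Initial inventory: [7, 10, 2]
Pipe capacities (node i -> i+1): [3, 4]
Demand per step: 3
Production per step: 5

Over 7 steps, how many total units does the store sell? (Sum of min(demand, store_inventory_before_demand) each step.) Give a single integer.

Step 1: sold=2 (running total=2) -> [9 9 4]
Step 2: sold=3 (running total=5) -> [11 8 5]
Step 3: sold=3 (running total=8) -> [13 7 6]
Step 4: sold=3 (running total=11) -> [15 6 7]
Step 5: sold=3 (running total=14) -> [17 5 8]
Step 6: sold=3 (running total=17) -> [19 4 9]
Step 7: sold=3 (running total=20) -> [21 3 10]

Answer: 20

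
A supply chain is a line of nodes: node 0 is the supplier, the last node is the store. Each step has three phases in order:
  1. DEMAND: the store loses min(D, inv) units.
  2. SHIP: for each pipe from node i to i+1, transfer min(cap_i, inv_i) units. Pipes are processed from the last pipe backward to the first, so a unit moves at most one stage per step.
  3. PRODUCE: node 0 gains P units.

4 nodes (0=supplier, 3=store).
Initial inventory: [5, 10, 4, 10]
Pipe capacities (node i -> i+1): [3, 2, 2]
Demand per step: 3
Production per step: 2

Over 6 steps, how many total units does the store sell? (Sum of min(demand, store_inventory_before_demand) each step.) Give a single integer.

Answer: 18

Derivation:
Step 1: sold=3 (running total=3) -> [4 11 4 9]
Step 2: sold=3 (running total=6) -> [3 12 4 8]
Step 3: sold=3 (running total=9) -> [2 13 4 7]
Step 4: sold=3 (running total=12) -> [2 13 4 6]
Step 5: sold=3 (running total=15) -> [2 13 4 5]
Step 6: sold=3 (running total=18) -> [2 13 4 4]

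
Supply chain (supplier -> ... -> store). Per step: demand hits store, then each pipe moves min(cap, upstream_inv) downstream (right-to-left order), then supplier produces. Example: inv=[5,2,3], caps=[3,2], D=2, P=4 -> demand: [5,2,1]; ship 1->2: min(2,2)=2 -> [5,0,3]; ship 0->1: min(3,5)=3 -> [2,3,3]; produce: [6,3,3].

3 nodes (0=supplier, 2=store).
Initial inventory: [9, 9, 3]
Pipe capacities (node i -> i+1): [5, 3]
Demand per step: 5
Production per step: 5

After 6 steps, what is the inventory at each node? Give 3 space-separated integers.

Step 1: demand=5,sold=3 ship[1->2]=3 ship[0->1]=5 prod=5 -> inv=[9 11 3]
Step 2: demand=5,sold=3 ship[1->2]=3 ship[0->1]=5 prod=5 -> inv=[9 13 3]
Step 3: demand=5,sold=3 ship[1->2]=3 ship[0->1]=5 prod=5 -> inv=[9 15 3]
Step 4: demand=5,sold=3 ship[1->2]=3 ship[0->1]=5 prod=5 -> inv=[9 17 3]
Step 5: demand=5,sold=3 ship[1->2]=3 ship[0->1]=5 prod=5 -> inv=[9 19 3]
Step 6: demand=5,sold=3 ship[1->2]=3 ship[0->1]=5 prod=5 -> inv=[9 21 3]

9 21 3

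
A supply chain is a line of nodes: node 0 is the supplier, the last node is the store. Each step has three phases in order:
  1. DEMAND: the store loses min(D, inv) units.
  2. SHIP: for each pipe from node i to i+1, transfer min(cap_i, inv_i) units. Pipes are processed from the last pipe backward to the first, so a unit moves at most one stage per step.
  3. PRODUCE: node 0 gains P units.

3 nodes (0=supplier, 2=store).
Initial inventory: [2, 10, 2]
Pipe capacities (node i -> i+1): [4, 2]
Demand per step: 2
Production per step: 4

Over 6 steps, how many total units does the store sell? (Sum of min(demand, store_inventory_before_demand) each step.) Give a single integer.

Step 1: sold=2 (running total=2) -> [4 10 2]
Step 2: sold=2 (running total=4) -> [4 12 2]
Step 3: sold=2 (running total=6) -> [4 14 2]
Step 4: sold=2 (running total=8) -> [4 16 2]
Step 5: sold=2 (running total=10) -> [4 18 2]
Step 6: sold=2 (running total=12) -> [4 20 2]

Answer: 12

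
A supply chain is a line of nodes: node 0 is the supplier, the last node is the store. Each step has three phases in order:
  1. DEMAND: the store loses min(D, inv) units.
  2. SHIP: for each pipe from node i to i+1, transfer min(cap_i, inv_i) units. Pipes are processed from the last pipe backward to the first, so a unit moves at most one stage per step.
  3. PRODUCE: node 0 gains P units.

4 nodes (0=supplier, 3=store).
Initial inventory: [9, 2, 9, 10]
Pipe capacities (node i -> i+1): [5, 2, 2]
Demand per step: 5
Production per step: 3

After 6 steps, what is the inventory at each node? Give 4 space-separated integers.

Step 1: demand=5,sold=5 ship[2->3]=2 ship[1->2]=2 ship[0->1]=5 prod=3 -> inv=[7 5 9 7]
Step 2: demand=5,sold=5 ship[2->3]=2 ship[1->2]=2 ship[0->1]=5 prod=3 -> inv=[5 8 9 4]
Step 3: demand=5,sold=4 ship[2->3]=2 ship[1->2]=2 ship[0->1]=5 prod=3 -> inv=[3 11 9 2]
Step 4: demand=5,sold=2 ship[2->3]=2 ship[1->2]=2 ship[0->1]=3 prod=3 -> inv=[3 12 9 2]
Step 5: demand=5,sold=2 ship[2->3]=2 ship[1->2]=2 ship[0->1]=3 prod=3 -> inv=[3 13 9 2]
Step 6: demand=5,sold=2 ship[2->3]=2 ship[1->2]=2 ship[0->1]=3 prod=3 -> inv=[3 14 9 2]

3 14 9 2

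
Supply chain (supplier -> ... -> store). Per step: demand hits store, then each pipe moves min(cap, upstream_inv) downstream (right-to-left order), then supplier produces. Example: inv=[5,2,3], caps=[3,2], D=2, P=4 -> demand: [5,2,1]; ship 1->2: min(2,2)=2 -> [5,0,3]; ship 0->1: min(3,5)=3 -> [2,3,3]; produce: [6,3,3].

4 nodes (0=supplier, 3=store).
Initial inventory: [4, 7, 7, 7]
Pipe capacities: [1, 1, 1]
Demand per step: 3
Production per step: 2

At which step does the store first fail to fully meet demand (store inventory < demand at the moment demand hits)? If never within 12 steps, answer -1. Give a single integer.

Step 1: demand=3,sold=3 ship[2->3]=1 ship[1->2]=1 ship[0->1]=1 prod=2 -> [5 7 7 5]
Step 2: demand=3,sold=3 ship[2->3]=1 ship[1->2]=1 ship[0->1]=1 prod=2 -> [6 7 7 3]
Step 3: demand=3,sold=3 ship[2->3]=1 ship[1->2]=1 ship[0->1]=1 prod=2 -> [7 7 7 1]
Step 4: demand=3,sold=1 ship[2->3]=1 ship[1->2]=1 ship[0->1]=1 prod=2 -> [8 7 7 1]
Step 5: demand=3,sold=1 ship[2->3]=1 ship[1->2]=1 ship[0->1]=1 prod=2 -> [9 7 7 1]
Step 6: demand=3,sold=1 ship[2->3]=1 ship[1->2]=1 ship[0->1]=1 prod=2 -> [10 7 7 1]
Step 7: demand=3,sold=1 ship[2->3]=1 ship[1->2]=1 ship[0->1]=1 prod=2 -> [11 7 7 1]
Step 8: demand=3,sold=1 ship[2->3]=1 ship[1->2]=1 ship[0->1]=1 prod=2 -> [12 7 7 1]
Step 9: demand=3,sold=1 ship[2->3]=1 ship[1->2]=1 ship[0->1]=1 prod=2 -> [13 7 7 1]
Step 10: demand=3,sold=1 ship[2->3]=1 ship[1->2]=1 ship[0->1]=1 prod=2 -> [14 7 7 1]
Step 11: demand=3,sold=1 ship[2->3]=1 ship[1->2]=1 ship[0->1]=1 prod=2 -> [15 7 7 1]
Step 12: demand=3,sold=1 ship[2->3]=1 ship[1->2]=1 ship[0->1]=1 prod=2 -> [16 7 7 1]
First stockout at step 4

4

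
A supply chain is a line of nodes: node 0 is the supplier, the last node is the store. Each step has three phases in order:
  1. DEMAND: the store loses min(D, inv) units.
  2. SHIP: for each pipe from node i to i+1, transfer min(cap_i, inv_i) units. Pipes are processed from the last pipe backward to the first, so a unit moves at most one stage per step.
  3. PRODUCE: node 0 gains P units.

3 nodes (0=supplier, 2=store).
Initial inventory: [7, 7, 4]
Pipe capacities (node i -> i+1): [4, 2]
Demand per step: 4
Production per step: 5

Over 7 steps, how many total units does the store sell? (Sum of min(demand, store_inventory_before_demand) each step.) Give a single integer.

Step 1: sold=4 (running total=4) -> [8 9 2]
Step 2: sold=2 (running total=6) -> [9 11 2]
Step 3: sold=2 (running total=8) -> [10 13 2]
Step 4: sold=2 (running total=10) -> [11 15 2]
Step 5: sold=2 (running total=12) -> [12 17 2]
Step 6: sold=2 (running total=14) -> [13 19 2]
Step 7: sold=2 (running total=16) -> [14 21 2]

Answer: 16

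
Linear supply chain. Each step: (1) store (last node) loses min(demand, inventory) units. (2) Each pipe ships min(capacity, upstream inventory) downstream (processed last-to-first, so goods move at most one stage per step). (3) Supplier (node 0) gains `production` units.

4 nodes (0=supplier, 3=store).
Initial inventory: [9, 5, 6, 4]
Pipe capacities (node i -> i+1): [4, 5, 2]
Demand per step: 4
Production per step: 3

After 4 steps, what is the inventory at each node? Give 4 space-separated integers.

Step 1: demand=4,sold=4 ship[2->3]=2 ship[1->2]=5 ship[0->1]=4 prod=3 -> inv=[8 4 9 2]
Step 2: demand=4,sold=2 ship[2->3]=2 ship[1->2]=4 ship[0->1]=4 prod=3 -> inv=[7 4 11 2]
Step 3: demand=4,sold=2 ship[2->3]=2 ship[1->2]=4 ship[0->1]=4 prod=3 -> inv=[6 4 13 2]
Step 4: demand=4,sold=2 ship[2->3]=2 ship[1->2]=4 ship[0->1]=4 prod=3 -> inv=[5 4 15 2]

5 4 15 2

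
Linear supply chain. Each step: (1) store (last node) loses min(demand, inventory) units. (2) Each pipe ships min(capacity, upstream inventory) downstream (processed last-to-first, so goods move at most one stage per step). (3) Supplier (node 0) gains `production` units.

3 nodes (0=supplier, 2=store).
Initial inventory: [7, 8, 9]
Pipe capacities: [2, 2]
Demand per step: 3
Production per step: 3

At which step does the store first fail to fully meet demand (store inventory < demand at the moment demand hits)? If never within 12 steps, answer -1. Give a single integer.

Step 1: demand=3,sold=3 ship[1->2]=2 ship[0->1]=2 prod=3 -> [8 8 8]
Step 2: demand=3,sold=3 ship[1->2]=2 ship[0->1]=2 prod=3 -> [9 8 7]
Step 3: demand=3,sold=3 ship[1->2]=2 ship[0->1]=2 prod=3 -> [10 8 6]
Step 4: demand=3,sold=3 ship[1->2]=2 ship[0->1]=2 prod=3 -> [11 8 5]
Step 5: demand=3,sold=3 ship[1->2]=2 ship[0->1]=2 prod=3 -> [12 8 4]
Step 6: demand=3,sold=3 ship[1->2]=2 ship[0->1]=2 prod=3 -> [13 8 3]
Step 7: demand=3,sold=3 ship[1->2]=2 ship[0->1]=2 prod=3 -> [14 8 2]
Step 8: demand=3,sold=2 ship[1->2]=2 ship[0->1]=2 prod=3 -> [15 8 2]
Step 9: demand=3,sold=2 ship[1->2]=2 ship[0->1]=2 prod=3 -> [16 8 2]
Step 10: demand=3,sold=2 ship[1->2]=2 ship[0->1]=2 prod=3 -> [17 8 2]
Step 11: demand=3,sold=2 ship[1->2]=2 ship[0->1]=2 prod=3 -> [18 8 2]
Step 12: demand=3,sold=2 ship[1->2]=2 ship[0->1]=2 prod=3 -> [19 8 2]
First stockout at step 8

8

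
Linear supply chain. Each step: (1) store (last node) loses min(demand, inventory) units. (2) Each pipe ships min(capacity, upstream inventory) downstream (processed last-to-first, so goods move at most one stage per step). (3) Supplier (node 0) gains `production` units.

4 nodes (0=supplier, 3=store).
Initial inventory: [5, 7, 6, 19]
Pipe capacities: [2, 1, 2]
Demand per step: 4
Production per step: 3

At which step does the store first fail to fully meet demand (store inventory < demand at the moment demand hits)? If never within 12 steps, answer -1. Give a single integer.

Step 1: demand=4,sold=4 ship[2->3]=2 ship[1->2]=1 ship[0->1]=2 prod=3 -> [6 8 5 17]
Step 2: demand=4,sold=4 ship[2->3]=2 ship[1->2]=1 ship[0->1]=2 prod=3 -> [7 9 4 15]
Step 3: demand=4,sold=4 ship[2->3]=2 ship[1->2]=1 ship[0->1]=2 prod=3 -> [8 10 3 13]
Step 4: demand=4,sold=4 ship[2->3]=2 ship[1->2]=1 ship[0->1]=2 prod=3 -> [9 11 2 11]
Step 5: demand=4,sold=4 ship[2->3]=2 ship[1->2]=1 ship[0->1]=2 prod=3 -> [10 12 1 9]
Step 6: demand=4,sold=4 ship[2->3]=1 ship[1->2]=1 ship[0->1]=2 prod=3 -> [11 13 1 6]
Step 7: demand=4,sold=4 ship[2->3]=1 ship[1->2]=1 ship[0->1]=2 prod=3 -> [12 14 1 3]
Step 8: demand=4,sold=3 ship[2->3]=1 ship[1->2]=1 ship[0->1]=2 prod=3 -> [13 15 1 1]
Step 9: demand=4,sold=1 ship[2->3]=1 ship[1->2]=1 ship[0->1]=2 prod=3 -> [14 16 1 1]
Step 10: demand=4,sold=1 ship[2->3]=1 ship[1->2]=1 ship[0->1]=2 prod=3 -> [15 17 1 1]
Step 11: demand=4,sold=1 ship[2->3]=1 ship[1->2]=1 ship[0->1]=2 prod=3 -> [16 18 1 1]
Step 12: demand=4,sold=1 ship[2->3]=1 ship[1->2]=1 ship[0->1]=2 prod=3 -> [17 19 1 1]
First stockout at step 8

8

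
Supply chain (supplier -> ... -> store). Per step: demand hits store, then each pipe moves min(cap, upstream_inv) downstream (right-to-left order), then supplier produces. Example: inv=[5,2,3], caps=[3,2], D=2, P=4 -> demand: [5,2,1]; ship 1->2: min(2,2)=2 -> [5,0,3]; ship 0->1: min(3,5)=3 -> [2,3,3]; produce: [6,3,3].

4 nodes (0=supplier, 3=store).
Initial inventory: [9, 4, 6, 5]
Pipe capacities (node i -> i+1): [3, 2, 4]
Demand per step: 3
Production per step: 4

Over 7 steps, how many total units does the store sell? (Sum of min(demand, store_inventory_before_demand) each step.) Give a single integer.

Step 1: sold=3 (running total=3) -> [10 5 4 6]
Step 2: sold=3 (running total=6) -> [11 6 2 7]
Step 3: sold=3 (running total=9) -> [12 7 2 6]
Step 4: sold=3 (running total=12) -> [13 8 2 5]
Step 5: sold=3 (running total=15) -> [14 9 2 4]
Step 6: sold=3 (running total=18) -> [15 10 2 3]
Step 7: sold=3 (running total=21) -> [16 11 2 2]

Answer: 21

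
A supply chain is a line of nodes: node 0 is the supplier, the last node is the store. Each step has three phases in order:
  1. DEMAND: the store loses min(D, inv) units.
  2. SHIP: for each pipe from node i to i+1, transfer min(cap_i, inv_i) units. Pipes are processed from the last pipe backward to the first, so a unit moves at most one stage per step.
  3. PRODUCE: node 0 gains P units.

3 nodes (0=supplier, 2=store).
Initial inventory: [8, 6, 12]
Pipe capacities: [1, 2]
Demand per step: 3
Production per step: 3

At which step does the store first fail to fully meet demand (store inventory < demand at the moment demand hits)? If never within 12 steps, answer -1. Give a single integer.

Step 1: demand=3,sold=3 ship[1->2]=2 ship[0->1]=1 prod=3 -> [10 5 11]
Step 2: demand=3,sold=3 ship[1->2]=2 ship[0->1]=1 prod=3 -> [12 4 10]
Step 3: demand=3,sold=3 ship[1->2]=2 ship[0->1]=1 prod=3 -> [14 3 9]
Step 4: demand=3,sold=3 ship[1->2]=2 ship[0->1]=1 prod=3 -> [16 2 8]
Step 5: demand=3,sold=3 ship[1->2]=2 ship[0->1]=1 prod=3 -> [18 1 7]
Step 6: demand=3,sold=3 ship[1->2]=1 ship[0->1]=1 prod=3 -> [20 1 5]
Step 7: demand=3,sold=3 ship[1->2]=1 ship[0->1]=1 prod=3 -> [22 1 3]
Step 8: demand=3,sold=3 ship[1->2]=1 ship[0->1]=1 prod=3 -> [24 1 1]
Step 9: demand=3,sold=1 ship[1->2]=1 ship[0->1]=1 prod=3 -> [26 1 1]
Step 10: demand=3,sold=1 ship[1->2]=1 ship[0->1]=1 prod=3 -> [28 1 1]
Step 11: demand=3,sold=1 ship[1->2]=1 ship[0->1]=1 prod=3 -> [30 1 1]
Step 12: demand=3,sold=1 ship[1->2]=1 ship[0->1]=1 prod=3 -> [32 1 1]
First stockout at step 9

9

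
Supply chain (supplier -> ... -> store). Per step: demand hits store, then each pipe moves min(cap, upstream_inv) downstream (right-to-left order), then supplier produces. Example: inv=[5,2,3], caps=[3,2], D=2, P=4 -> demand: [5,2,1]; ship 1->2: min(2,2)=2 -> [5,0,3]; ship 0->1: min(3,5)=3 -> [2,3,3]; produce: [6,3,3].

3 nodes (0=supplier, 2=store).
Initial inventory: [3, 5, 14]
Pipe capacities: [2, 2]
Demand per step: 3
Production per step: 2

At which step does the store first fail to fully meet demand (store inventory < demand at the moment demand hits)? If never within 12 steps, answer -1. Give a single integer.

Step 1: demand=3,sold=3 ship[1->2]=2 ship[0->1]=2 prod=2 -> [3 5 13]
Step 2: demand=3,sold=3 ship[1->2]=2 ship[0->1]=2 prod=2 -> [3 5 12]
Step 3: demand=3,sold=3 ship[1->2]=2 ship[0->1]=2 prod=2 -> [3 5 11]
Step 4: demand=3,sold=3 ship[1->2]=2 ship[0->1]=2 prod=2 -> [3 5 10]
Step 5: demand=3,sold=3 ship[1->2]=2 ship[0->1]=2 prod=2 -> [3 5 9]
Step 6: demand=3,sold=3 ship[1->2]=2 ship[0->1]=2 prod=2 -> [3 5 8]
Step 7: demand=3,sold=3 ship[1->2]=2 ship[0->1]=2 prod=2 -> [3 5 7]
Step 8: demand=3,sold=3 ship[1->2]=2 ship[0->1]=2 prod=2 -> [3 5 6]
Step 9: demand=3,sold=3 ship[1->2]=2 ship[0->1]=2 prod=2 -> [3 5 5]
Step 10: demand=3,sold=3 ship[1->2]=2 ship[0->1]=2 prod=2 -> [3 5 4]
Step 11: demand=3,sold=3 ship[1->2]=2 ship[0->1]=2 prod=2 -> [3 5 3]
Step 12: demand=3,sold=3 ship[1->2]=2 ship[0->1]=2 prod=2 -> [3 5 2]
No stockout in 12 steps

-1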